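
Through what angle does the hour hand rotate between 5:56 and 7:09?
The hour hand moves 0.5 degrees per minute.
Time elapsed: 7:09 - 5:56 = 73 minutes
Angular displacement: 73 x 0.5 = 36.5 degrees

Final answer: 36.5 degrees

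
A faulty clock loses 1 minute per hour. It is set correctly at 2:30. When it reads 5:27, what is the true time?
For every 60 true minutes, the faulty clock advances 59 minutes, so 1 faulty-clock minute corresponds to 60/59 true minutes.
From 2:30 to 5:27 on the faulty dial is 177 minutes.
True elapsed: 177 x 60/59 = 180 minutes = 3 hours.
True time: 2:30 + 3 hours = 5:30.

Final answer: 5:30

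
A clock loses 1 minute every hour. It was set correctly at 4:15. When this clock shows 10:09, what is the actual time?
For every 60 true minutes, the faulty clock advances 59 minutes, so 1 faulty-clock minute corresponds to 60/59 true minutes.
From 4:15 to 10:09 on the faulty dial is 354 minutes.
True elapsed: 354 x 60/59 = 360 minutes = 6 hours.
True time: 4:15 + 6 hours = 10:15.

Final answer: 10:15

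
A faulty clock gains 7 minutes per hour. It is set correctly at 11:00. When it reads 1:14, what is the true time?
For every 60 true minutes, the faulty clock advances 67 minutes, so 1 faulty-clock minute corresponds to 60/67 true minutes.
From 11:00 to 1:14 on the faulty dial is 134 minutes.
True elapsed: 134 x 60/67 = 120 minutes = 2 hours.
True time: 11:00 + 2 hours = 1:00.

Final answer: 1:00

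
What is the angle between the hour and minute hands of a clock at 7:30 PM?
Hour hand position: 7 x 30 + 30 x 0.5 = 225 degrees
Minute hand position: 30 x 6 = 180 degrees
Difference: |225 - 180| = 45 degrees
The angle between the hands is 45 degrees

Final answer: 45 degrees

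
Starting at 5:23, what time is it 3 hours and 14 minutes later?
Starting time: 5:23
Adding 14 minutes to 23 minutes: 23 + 14 = 37 minutes
Adding 3 hours: 5 + 3 = 8
Final time: 8:37

Final answer: 8:37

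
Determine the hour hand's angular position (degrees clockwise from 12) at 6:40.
The hour hand moves 30 degrees per hour and 0.5 degrees per minute.
At 6:40: (6) x 30 + 40 x 0.5 = 180 + 20 = 200 degrees

Final answer: 200 degrees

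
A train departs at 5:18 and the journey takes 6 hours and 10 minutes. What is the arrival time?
Starting time: 5:18
Adding 10 minutes to 18 minutes: 18 + 10 = 28 minutes
Adding 6 hours: 5 + 6 = 11
Final time: 11:28

Final answer: 11:28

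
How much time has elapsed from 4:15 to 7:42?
From 4:15 to 7:42:
(7 x 60 + 42) - (4 x 60 + 15) = 462 - 255 = 207 minutes
= 3 hours and 27 minutes

Final answer: 3 hours and 27 minutes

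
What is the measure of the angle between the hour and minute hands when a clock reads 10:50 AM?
Hour hand position: 10 x 30 + 50 x 0.5 = 325 degrees
Minute hand position: 50 x 6 = 300 degrees
Difference: |325 - 300| = 25 degrees
The angle between the hands is 25 degrees

Final answer: 25 degrees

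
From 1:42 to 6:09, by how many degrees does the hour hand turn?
The hour hand moves 0.5 degrees per minute.
Time elapsed: 6:09 - 1:42 = 267 minutes
Angular displacement: 267 x 0.5 = 133.5 degrees

Final answer: 133.5 degrees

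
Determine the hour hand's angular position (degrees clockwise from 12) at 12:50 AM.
The hour hand moves 30 degrees per hour and 0.5 degrees per minute.
At 12:50: (0) x 30 + 50 x 0.5 = 0 + 25 = 25 degrees

Final answer: 25 degrees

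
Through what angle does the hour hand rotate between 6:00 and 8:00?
The hour hand moves 0.5 degrees per minute.
Time elapsed: 8:00 - 6:00 = 120 minutes
Angular displacement: 120 x 0.5 = 60 degrees

Final answer: 60 degrees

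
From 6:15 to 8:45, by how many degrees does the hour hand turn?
The hour hand moves 0.5 degrees per minute.
Time elapsed: 8:45 - 6:15 = 150 minutes
Angular displacement: 150 x 0.5 = 75 degrees

Final answer: 75 degrees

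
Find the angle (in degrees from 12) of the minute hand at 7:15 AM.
The minute hand moves 6 degrees per minute.
At 7:15: 15 x 6 = 90 degrees

Final answer: 90 degrees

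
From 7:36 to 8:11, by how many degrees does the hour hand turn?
The hour hand moves 0.5 degrees per minute.
Time elapsed: 8:11 - 7:36 = 35 minutes
Angular displacement: 35 x 0.5 = 17.5 degrees

Final answer: 17.5 degrees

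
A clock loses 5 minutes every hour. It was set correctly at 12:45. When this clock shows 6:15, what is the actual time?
For every 60 true minutes, the faulty clock advances 55 minutes, so 1 faulty-clock minute corresponds to 60/55 true minutes.
From 12:45 to 6:15 on the faulty dial is 330 minutes.
True elapsed: 330 x 60/55 = 360 minutes = 6 hours.
True time: 12:45 + 6 hours = 6:45.

Final answer: 6:45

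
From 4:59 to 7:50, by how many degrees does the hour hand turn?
The hour hand moves 0.5 degrees per minute.
Time elapsed: 7:50 - 4:59 = 171 minutes
Angular displacement: 171 x 0.5 = 85.5 degrees

Final answer: 85.5 degrees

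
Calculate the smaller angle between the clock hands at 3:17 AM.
Hour hand position: 3 x 30 + 17 x 0.5 = 98.5 degrees
Minute hand position: 17 x 6 = 102 degrees
Difference: |98.5 - 102| = 3.5 degrees
The angle between the hands is 3.5 degrees

Final answer: 3.5 degrees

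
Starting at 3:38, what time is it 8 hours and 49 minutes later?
Starting time: 3:38
Adding 49 minutes to 38 minutes: 38 + 49 = 87 minutes = 1 hour and 27 minutes
Adding 8 hours: 3 + 8 + 1 (carry) = 12
Final time: 12:27

Final answer: 12:27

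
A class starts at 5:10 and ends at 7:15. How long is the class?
From 5:10 to 7:15:
(7 x 60 + 15) - (5 x 60 + 10) = 435 - 310 = 125 minutes
= 2 hours and 5 minutes

Final answer: 2 hours and 5 minutes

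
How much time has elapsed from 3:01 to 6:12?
From 3:01 to 6:12:
(6 x 60 + 12) - (3 x 60 + 1) = 372 - 181 = 191 minutes
= 3 hours and 11 minutes

Final answer: 3 hours and 11 minutes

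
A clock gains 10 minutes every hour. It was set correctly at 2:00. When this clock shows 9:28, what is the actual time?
For every 60 true minutes, the faulty clock advances 70 minutes, so 1 faulty-clock minute corresponds to 60/70 true minutes.
From 2:00 to 9:28 on the faulty dial is 448 minutes.
True elapsed: 448 x 60/70 = 384 minutes = 6 hours and 24 minutes.
True time: 2:00 + 6 hours and 24 minutes = 8:24.

Final answer: 8:24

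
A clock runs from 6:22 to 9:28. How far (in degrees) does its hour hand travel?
The hour hand moves 0.5 degrees per minute.
Time elapsed: 9:28 - 6:22 = 186 minutes
Angular displacement: 186 x 0.5 = 93 degrees

Final answer: 93 degrees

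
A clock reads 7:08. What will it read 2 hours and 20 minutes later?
Starting time: 7:08
Adding 20 minutes to 8 minutes: 8 + 20 = 28 minutes
Adding 2 hours: 7 + 2 = 9
Final time: 9:28

Final answer: 9:28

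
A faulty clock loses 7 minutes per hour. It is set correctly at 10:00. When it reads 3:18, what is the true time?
For every 60 true minutes, the faulty clock advances 53 minutes, so 1 faulty-clock minute corresponds to 60/53 true minutes.
From 10:00 to 3:18 on the faulty dial is 318 minutes.
True elapsed: 318 x 60/53 = 360 minutes = 6 hours.
True time: 10:00 + 6 hours = 4:00.

Final answer: 4:00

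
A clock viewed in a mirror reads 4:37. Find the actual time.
Reflection across the vertical (12-6) axis maps a hand at angle A degrees to (360 - A) degrees, which sends a reading of T minutes past 12:00 to (720 - T) minutes past 12:00.
Mirror reads 4:37 = 277 minutes past 12:00.
Actual time: (720 - 277) mod 720 = 443 minutes = 7:23.

Final answer: 7:23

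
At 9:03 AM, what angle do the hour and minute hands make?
Hour hand position: 9 x 30 + 3 x 0.5 = 271.5 degrees
Minute hand position: 3 x 6 = 18 degrees
Difference: |271.5 - 18| = 253.5 degrees
Since 253.5 > 180, the smaller angle is 360 - 253.5 = 106.5 degrees

Final answer: 106.5 degrees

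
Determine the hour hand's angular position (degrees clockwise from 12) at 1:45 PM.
The hour hand moves 30 degrees per hour and 0.5 degrees per minute.
At 1:45: (1) x 30 + 45 x 0.5 = 30 + 22.5 = 52.5 degrees

Final answer: 52.5 degrees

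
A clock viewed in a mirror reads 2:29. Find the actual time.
Reflection across the vertical (12-6) axis maps a hand at angle A degrees to (360 - A) degrees, which sends a reading of T minutes past 12:00 to (720 - T) minutes past 12:00.
Mirror reads 2:29 = 149 minutes past 12:00.
Actual time: (720 - 149) mod 720 = 571 minutes = 9:31.

Final answer: 9:31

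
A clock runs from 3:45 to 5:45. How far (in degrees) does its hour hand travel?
The hour hand moves 0.5 degrees per minute.
Time elapsed: 5:45 - 3:45 = 120 minutes
Angular displacement: 120 x 0.5 = 60 degrees

Final answer: 60 degrees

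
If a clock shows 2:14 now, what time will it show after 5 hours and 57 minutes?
Starting time: 2:14
Adding 57 minutes to 14 minutes: 14 + 57 = 71 minutes = 1 hour and 11 minutes
Adding 5 hours: 2 + 5 + 1 (carry) = 8
Final time: 8:11

Final answer: 8:11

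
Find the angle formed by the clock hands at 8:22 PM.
Hour hand position: 8 x 30 + 22 x 0.5 = 251 degrees
Minute hand position: 22 x 6 = 132 degrees
Difference: |251 - 132| = 119 degrees
The angle between the hands is 119 degrees

Final answer: 119 degrees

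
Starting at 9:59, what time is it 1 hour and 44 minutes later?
Starting time: 9:59
Adding 44 minutes to 59 minutes: 59 + 44 = 103 minutes = 1 hour and 43 minutes
Adding 1 hour: 9 + 1 + 1 (carry) = 11
Final time: 11:43

Final answer: 11:43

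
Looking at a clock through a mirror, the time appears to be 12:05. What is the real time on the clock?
Reflection across the vertical (12-6) axis maps a hand at angle A degrees to (360 - A) degrees, which sends a reading of T minutes past 12:00 to (720 - T) minutes past 12:00.
Mirror reads 12:05 = 5 minutes past 12:00.
Actual time: (720 - 5) mod 720 = 715 minutes = 11:55.

Final answer: 11:55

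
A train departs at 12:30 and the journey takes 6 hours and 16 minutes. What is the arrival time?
Starting time: 12:30
Adding 16 minutes to 30 minutes: 30 + 16 = 46 minutes
Adding 6 hours: 12 + 6 = 18 - 12 = 6
Final time: 6:46

Final answer: 6:46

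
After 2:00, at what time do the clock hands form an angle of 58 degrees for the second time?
At t minutes past 2:00, the hour hand is at 30 x 2 + 0.5t degrees and the minute hand is at 6t degrees.
The smaller angle between them is 58 degrees when |30H - 5.5t| = 58 or |30H - 5.5t| = 302.
With H = 2, solve 30 x 2 - 5.5t = +/- target for each target:
  t = (30 x 2 - 58) / 5.5 = 0.36
  t = (30 x 2 + 58) / 5.5 = 21.45
  t = (30 x 2 - 302) / 5.5 = -44 (outside (0, 60))
  t = (30 x 2 + 302) / 5.5 = 65.82 (outside (0, 60))
Valid solutions in (0, 60): {0.36, 21.45} minutes.
The second occurrence is t = 21.45 minutes.
The hands form a 58-degree angle at 21.45 minutes past 2:00.

Final answer: 21.45 minutes past 2:00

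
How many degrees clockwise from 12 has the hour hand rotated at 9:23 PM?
The hour hand moves 30 degrees per hour and 0.5 degrees per minute.
At 9:23: (9) x 30 + 23 x 0.5 = 270 + 11.5 = 281.5 degrees

Final answer: 281.5 degrees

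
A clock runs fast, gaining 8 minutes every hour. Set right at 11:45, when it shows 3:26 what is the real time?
For every 60 true minutes, the faulty clock advances 68 minutes, so 1 faulty-clock minute corresponds to 60/68 true minutes.
From 11:45 to 3:26 on the faulty dial is 221 minutes.
True elapsed: 221 x 60/68 = 195 minutes = 3 hours and 15 minutes.
True time: 11:45 + 3 hours and 15 minutes = 3:00.

Final answer: 3:00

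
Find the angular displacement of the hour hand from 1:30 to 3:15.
The hour hand moves 0.5 degrees per minute.
Time elapsed: 3:15 - 1:30 = 105 minutes
Angular displacement: 105 x 0.5 = 52.5 degrees

Final answer: 52.5 degrees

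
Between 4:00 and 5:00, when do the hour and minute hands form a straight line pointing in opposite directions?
For hands to be 180 degrees apart: |30H - 5.5t| = 180
With H = 4: t = (30 x 4 + 180)/5.5 = 54.55 or t = (30 x 4 - 180)/5.5 = -10.91
First valid solution (0 < t < 60): t = 54.55 minutes
The hands are opposite at 54.55 minutes past 4:00.

Final answer: 54.55 minutes past 4:00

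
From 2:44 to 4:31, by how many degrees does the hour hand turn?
The hour hand moves 0.5 degrees per minute.
Time elapsed: 4:31 - 2:44 = 107 minutes
Angular displacement: 107 x 0.5 = 53.5 degrees

Final answer: 53.5 degrees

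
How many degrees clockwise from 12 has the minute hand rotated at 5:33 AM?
The minute hand moves 6 degrees per minute.
At 5:33: 33 x 6 = 198 degrees

Final answer: 198 degrees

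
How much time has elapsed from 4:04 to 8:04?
From 4:04 to 8:04:
(8 x 60 + 4) - (4 x 60 + 4) = 484 - 244 = 240 minutes
= 4 hours

Final answer: 4 hours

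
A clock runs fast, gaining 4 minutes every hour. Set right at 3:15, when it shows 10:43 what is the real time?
For every 60 true minutes, the faulty clock advances 64 minutes, so 1 faulty-clock minute corresponds to 60/64 true minutes.
From 3:15 to 10:43 on the faulty dial is 448 minutes.
True elapsed: 448 x 60/64 = 420 minutes = 7 hours.
True time: 3:15 + 7 hours = 10:15.

Final answer: 10:15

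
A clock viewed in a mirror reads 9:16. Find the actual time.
Reflection across the vertical (12-6) axis maps a hand at angle A degrees to (360 - A) degrees, which sends a reading of T minutes past 12:00 to (720 - T) minutes past 12:00.
Mirror reads 9:16 = 556 minutes past 12:00.
Actual time: (720 - 556) mod 720 = 164 minutes = 2:44.

Final answer: 2:44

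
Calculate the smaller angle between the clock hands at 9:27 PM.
Hour hand position: 9 x 30 + 27 x 0.5 = 283.5 degrees
Minute hand position: 27 x 6 = 162 degrees
Difference: |283.5 - 162| = 121.5 degrees
The angle between the hands is 121.5 degrees

Final answer: 121.5 degrees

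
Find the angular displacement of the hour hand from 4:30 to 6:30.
The hour hand moves 0.5 degrees per minute.
Time elapsed: 6:30 - 4:30 = 120 minutes
Angular displacement: 120 x 0.5 = 60 degrees

Final answer: 60 degrees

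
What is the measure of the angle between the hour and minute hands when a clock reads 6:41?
Hour hand position: 6 x 30 + 41 x 0.5 = 200.5 degrees
Minute hand position: 41 x 6 = 246 degrees
Difference: |200.5 - 246| = 45.5 degrees
The angle between the hands is 45.5 degrees

Final answer: 45.5 degrees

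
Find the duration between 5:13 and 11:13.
From 5:13 to 11:13:
(11 x 60 + 13) - (5 x 60 + 13) = 673 - 313 = 360 minutes
= 6 hours

Final answer: 6 hours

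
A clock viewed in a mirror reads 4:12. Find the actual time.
Reflection across the vertical (12-6) axis maps a hand at angle A degrees to (360 - A) degrees, which sends a reading of T minutes past 12:00 to (720 - T) minutes past 12:00.
Mirror reads 4:12 = 252 minutes past 12:00.
Actual time: (720 - 252) mod 720 = 468 minutes = 7:48.

Final answer: 7:48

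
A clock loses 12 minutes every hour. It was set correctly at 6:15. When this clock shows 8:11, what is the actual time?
For every 60 true minutes, the faulty clock advances 48 minutes, so 1 faulty-clock minute corresponds to 60/48 true minutes.
From 6:15 to 8:11 on the faulty dial is 116 minutes.
True elapsed: 116 x 60/48 = 145 minutes = 2 hours and 25 minutes.
True time: 6:15 + 2 hours and 25 minutes = 8:40.

Final answer: 8:40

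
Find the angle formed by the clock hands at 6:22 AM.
Hour hand position: 6 x 30 + 22 x 0.5 = 191 degrees
Minute hand position: 22 x 6 = 132 degrees
Difference: |191 - 132| = 59 degrees
The angle between the hands is 59 degrees

Final answer: 59 degrees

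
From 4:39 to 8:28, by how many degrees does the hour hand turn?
The hour hand moves 0.5 degrees per minute.
Time elapsed: 8:28 - 4:39 = 229 minutes
Angular displacement: 229 x 0.5 = 114.5 degrees

Final answer: 114.5 degrees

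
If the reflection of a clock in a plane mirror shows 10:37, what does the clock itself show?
Reflection across the vertical (12-6) axis maps a hand at angle A degrees to (360 - A) degrees, which sends a reading of T minutes past 12:00 to (720 - T) minutes past 12:00.
Mirror reads 10:37 = 637 minutes past 12:00.
Actual time: (720 - 637) mod 720 = 83 minutes = 1:23.

Final answer: 1:23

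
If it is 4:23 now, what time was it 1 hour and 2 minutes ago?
Starting time: 4:23 = 263 total minutes past 12:00
Subtracting: 1 hour and 2 minutes = 62 minutes
263 - 62 = 201 minutes
= 3 hours and 21 minutes past 12:00 = 3:21

Final answer: 3:21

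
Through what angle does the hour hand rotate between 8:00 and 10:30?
The hour hand moves 0.5 degrees per minute.
Time elapsed: 10:30 - 8:00 = 150 minutes
Angular displacement: 150 x 0.5 = 75 degrees

Final answer: 75 degrees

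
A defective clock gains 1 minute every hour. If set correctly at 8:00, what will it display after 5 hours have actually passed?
For every 60 true minutes, the faulty clock advances 60 + 1 = 61 minutes.
True elapsed: 5 hours = 300 minutes.
Faulty clock advances: 300 x 61/60 = 305 minutes (drift: 5 minutes ahead).
Shown time: 8:00 + 305 minutes = 1:05.

Final answer: 1:05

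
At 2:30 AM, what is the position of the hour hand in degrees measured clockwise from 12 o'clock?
The hour hand moves 30 degrees per hour and 0.5 degrees per minute.
At 2:30: (2) x 30 + 30 x 0.5 = 60 + 15 = 75 degrees

Final answer: 75 degrees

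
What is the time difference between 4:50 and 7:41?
From 4:50 to 7:41:
(7 x 60 + 41) - (4 x 60 + 50) = 461 - 290 = 171 minutes
= 2 hours and 51 minutes

Final answer: 2 hours and 51 minutes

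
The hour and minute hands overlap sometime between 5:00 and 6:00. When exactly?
The minute hand gains 5.5 degrees per minute on the hour hand.
At 5:00, the hour hand is at 150 degrees and the minute hand is at 0 degrees.
The gap is 150 degrees. Time to close: 150/5.5 = 60 x 5/11 = 27.27 minutes.
The hands overlap at 27.27 minutes past 5:00.

Final answer: 27.27 minutes past 5:00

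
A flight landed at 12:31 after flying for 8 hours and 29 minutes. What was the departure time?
Starting time: 12:31 = 31 total minutes past 12:00
Subtracting: 8 hours and 29 minutes = 509 minutes
31 - 509 = -478 (negative, add 12 hours = 720) = 242 minutes
= 4 hours and 2 minutes past 12:00 = 4:02

Final answer: 4:02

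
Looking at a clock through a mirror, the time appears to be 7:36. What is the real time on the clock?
Reflection across the vertical (12-6) axis maps a hand at angle A degrees to (360 - A) degrees, which sends a reading of T minutes past 12:00 to (720 - T) minutes past 12:00.
Mirror reads 7:36 = 456 minutes past 12:00.
Actual time: (720 - 456) mod 720 = 264 minutes = 4:24.

Final answer: 4:24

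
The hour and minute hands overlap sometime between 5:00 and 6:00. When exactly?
The minute hand gains 5.5 degrees per minute on the hour hand.
At 5:00, the hour hand is at 150 degrees and the minute hand is at 0 degrees.
The gap is 150 degrees. Time to close: 150/5.5 = 60 x 5/11 = 27.27 minutes.
The hands overlap at 27.27 minutes past 5:00.

Final answer: 27.27 minutes past 5:00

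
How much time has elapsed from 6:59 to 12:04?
From 6:59 to 12:04:
(12 x 60 + 4) - (6 x 60 + 59) = 724 - 419 = 305 minutes
= 5 hours and 5 minutes

Final answer: 5 hours and 5 minutes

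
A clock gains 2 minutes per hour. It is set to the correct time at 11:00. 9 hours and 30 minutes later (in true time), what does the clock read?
For every 60 true minutes, the faulty clock advances 60 + 2 = 62 minutes.
True elapsed: 9 hours and 30 minutes = 570 minutes.
Faulty clock advances: 570 x 62/60 = 589 minutes (drift: 19 minutes ahead).
Shown time: 11:00 + 589 minutes = 8:49.

Final answer: 8:49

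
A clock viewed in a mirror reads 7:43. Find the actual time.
Reflection across the vertical (12-6) axis maps a hand at angle A degrees to (360 - A) degrees, which sends a reading of T minutes past 12:00 to (720 - T) minutes past 12:00.
Mirror reads 7:43 = 463 minutes past 12:00.
Actual time: (720 - 463) mod 720 = 257 minutes = 4:17.

Final answer: 4:17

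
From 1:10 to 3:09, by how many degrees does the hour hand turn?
The hour hand moves 0.5 degrees per minute.
Time elapsed: 3:09 - 1:10 = 119 minutes
Angular displacement: 119 x 0.5 = 59.5 degrees

Final answer: 59.5 degrees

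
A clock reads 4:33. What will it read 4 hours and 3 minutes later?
Starting time: 4:33
Adding 3 minutes to 33 minutes: 33 + 3 = 36 minutes
Adding 4 hours: 4 + 4 = 8
Final time: 8:36

Final answer: 8:36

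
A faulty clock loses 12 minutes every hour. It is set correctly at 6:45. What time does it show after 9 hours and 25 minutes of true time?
For every 60 true minutes, the faulty clock advances 60 - 12 = 48 minutes.
True elapsed: 9 hours and 25 minutes = 565 minutes.
Faulty clock advances: 565 x 48/60 = 452 minutes (drift: 113 minutes behind).
Shown time: 6:45 + 452 minutes = 2:17.

Final answer: 2:17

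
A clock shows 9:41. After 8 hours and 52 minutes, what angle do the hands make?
First find the time 8 hours and 52 minutes after 9:41.
Total minutes: 9 x 60 + 41 + 8 x 60 + 52 = 1113.
1113 mod 720 = 393 minutes = 6:33.
Now compute the angle at 6:33:
Hour hand: 6 x 30 + 33 x 0.5 = 196.5 degrees
Minute hand: 33 x 6 = 198 degrees
Difference: |196.5 - 198| = 1.5 degrees
The angle is 1.5 degrees

Final answer: 1.5 degrees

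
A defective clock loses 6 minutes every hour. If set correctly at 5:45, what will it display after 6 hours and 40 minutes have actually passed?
For every 60 true minutes, the faulty clock advances 60 - 6 = 54 minutes.
True elapsed: 6 hours and 40 minutes = 400 minutes.
Faulty clock advances: 400 x 54/60 = 360 minutes (drift: 40 minutes behind).
Shown time: 5:45 + 360 minutes = 11:45.

Final answer: 11:45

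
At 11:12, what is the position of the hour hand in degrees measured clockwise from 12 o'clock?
The hour hand moves 30 degrees per hour and 0.5 degrees per minute.
At 11:12: (11) x 30 + 12 x 0.5 = 330 + 6 = 336 degrees

Final answer: 336 degrees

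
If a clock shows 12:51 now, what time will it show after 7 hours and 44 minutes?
Starting time: 12:51
Adding 44 minutes to 51 minutes: 51 + 44 = 95 minutes = 1 hour and 35 minutes
Adding 7 hours: 12 + 7 + 1 (carry) = 20 - 12 = 8
Final time: 8:35

Final answer: 8:35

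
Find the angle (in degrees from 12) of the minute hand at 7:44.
The minute hand moves 6 degrees per minute.
At 7:44: 44 x 6 = 264 degrees

Final answer: 264 degrees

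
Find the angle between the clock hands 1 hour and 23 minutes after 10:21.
First find the time 1 hour and 23 minutes after 10:21.
Total minutes: 10 x 60 + 21 + 1 x 60 + 23 = 704.
704 mod 720 = 704 minutes = 11:44.
Now compute the angle at 11:44:
Hour hand: 11 x 30 + 44 x 0.5 = 352 degrees
Minute hand: 44 x 6 = 264 degrees
Difference: |352 - 264| = 88 degrees
The angle is 88 degrees

Final answer: 88 degrees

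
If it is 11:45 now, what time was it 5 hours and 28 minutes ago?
Starting time: 11:45 = 705 total minutes past 12:00
Subtracting: 5 hours and 28 minutes = 328 minutes
705 - 328 = 377 minutes
= 6 hours and 17 minutes past 12:00 = 6:17

Final answer: 6:17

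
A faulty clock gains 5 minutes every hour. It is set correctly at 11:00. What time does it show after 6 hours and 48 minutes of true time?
For every 60 true minutes, the faulty clock advances 60 + 5 = 65 minutes.
True elapsed: 6 hours and 48 minutes = 408 minutes.
Faulty clock advances: 408 x 65/60 = 442 minutes (drift: 34 minutes ahead).
Shown time: 11:00 + 442 minutes = 6:22.

Final answer: 6:22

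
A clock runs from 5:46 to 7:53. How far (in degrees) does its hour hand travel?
The hour hand moves 0.5 degrees per minute.
Time elapsed: 7:53 - 5:46 = 127 minutes
Angular displacement: 127 x 0.5 = 63.5 degrees

Final answer: 63.5 degrees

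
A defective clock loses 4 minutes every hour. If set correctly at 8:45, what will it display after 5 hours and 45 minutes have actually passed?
For every 60 true minutes, the faulty clock advances 60 - 4 = 56 minutes.
True elapsed: 5 hours and 45 minutes = 345 minutes.
Faulty clock advances: 345 x 56/60 = 322 minutes (drift: 23 minutes behind).
Shown time: 8:45 + 322 minutes = 2:07.

Final answer: 2:07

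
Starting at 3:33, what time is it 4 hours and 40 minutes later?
Starting time: 3:33
Adding 40 minutes to 33 minutes: 33 + 40 = 73 minutes = 1 hour and 13 minutes
Adding 4 hours: 3 + 4 + 1 (carry) = 8
Final time: 8:13

Final answer: 8:13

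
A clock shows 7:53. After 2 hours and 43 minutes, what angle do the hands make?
First find the time 2 hours and 43 minutes after 7:53.
Total minutes: 7 x 60 + 53 + 2 x 60 + 43 = 636.
636 mod 720 = 636 minutes = 10:36.
Now compute the angle at 10:36:
Hour hand: 10 x 30 + 36 x 0.5 = 318 degrees
Minute hand: 36 x 6 = 216 degrees
Difference: |318 - 216| = 102 degrees
The angle is 102 degrees

Final answer: 102 degrees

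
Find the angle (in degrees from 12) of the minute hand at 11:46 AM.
The minute hand moves 6 degrees per minute.
At 11:46: 46 x 6 = 276 degrees

Final answer: 276 degrees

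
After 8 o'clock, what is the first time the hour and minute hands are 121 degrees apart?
At t minutes past 8:00, the hour hand is at 30 x 8 + 0.5t degrees and the minute hand is at 6t degrees.
The smaller angle between them is 121 degrees when |30H - 5.5t| = 121 or |30H - 5.5t| = 239.
With H = 8, solve 30 x 8 - 5.5t = +/- target for each target:
  t = (30 x 8 - 121) / 5.5 = 21.64
  t = (30 x 8 + 121) / 5.5 = 65.64 (outside (0, 60))
  t = (30 x 8 - 239) / 5.5 = 0.18
  t = (30 x 8 + 239) / 5.5 = 87.09 (outside (0, 60))
Valid solutions in (0, 60): {0.18, 21.64} minutes.
The first occurrence is t = 0.18 minutes.
The hands form a 121-degree angle at 0.18 minutes past 8:00.

Final answer: 0.18 minutes past 8:00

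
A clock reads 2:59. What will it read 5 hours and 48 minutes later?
Starting time: 2:59
Adding 48 minutes to 59 minutes: 59 + 48 = 107 minutes = 1 hour and 47 minutes
Adding 5 hours: 2 + 5 + 1 (carry) = 8
Final time: 8:47

Final answer: 8:47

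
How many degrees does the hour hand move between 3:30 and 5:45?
The hour hand moves 0.5 degrees per minute.
Time elapsed: 5:45 - 3:30 = 135 minutes
Angular displacement: 135 x 0.5 = 67.5 degrees

Final answer: 67.5 degrees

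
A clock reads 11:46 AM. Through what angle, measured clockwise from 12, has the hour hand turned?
The hour hand moves 30 degrees per hour and 0.5 degrees per minute.
At 11:46: (11) x 30 + 46 x 0.5 = 330 + 23 = 353 degrees

Final answer: 353 degrees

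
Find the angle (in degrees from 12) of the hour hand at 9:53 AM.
The hour hand moves 30 degrees per hour and 0.5 degrees per minute.
At 9:53: (9) x 30 + 53 x 0.5 = 270 + 26.5 = 296.5 degrees

Final answer: 296.5 degrees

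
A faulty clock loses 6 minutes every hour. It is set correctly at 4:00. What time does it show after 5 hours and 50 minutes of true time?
For every 60 true minutes, the faulty clock advances 60 - 6 = 54 minutes.
True elapsed: 5 hours and 50 minutes = 350 minutes.
Faulty clock advances: 350 x 54/60 = 315 minutes (drift: 35 minutes behind).
Shown time: 4:00 + 315 minutes = 9:15.

Final answer: 9:15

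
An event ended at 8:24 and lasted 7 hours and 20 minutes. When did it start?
Starting time: 8:24 = 504 total minutes past 12:00
Subtracting: 7 hours and 20 minutes = 440 minutes
504 - 440 = 64 minutes
= 1 hour and 4 minutes past 12:00 = 1:04

Final answer: 1:04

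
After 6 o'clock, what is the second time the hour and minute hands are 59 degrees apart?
At t minutes past 6:00, the hour hand is at 30 x 6 + 0.5t degrees and the minute hand is at 6t degrees.
The smaller angle between them is 59 degrees when |30H - 5.5t| = 59 or |30H - 5.5t| = 301.
With H = 6, solve 30 x 6 - 5.5t = +/- target for each target:
  t = (30 x 6 - 59) / 5.5 = 22
  t = (30 x 6 + 59) / 5.5 = 43.45
  t = (30 x 6 - 301) / 5.5 = -22 (outside (0, 60))
  t = (30 x 6 + 301) / 5.5 = 87.45 (outside (0, 60))
Valid solutions in (0, 60): {22, 43.45} minutes.
The second occurrence is t = 43.45 minutes.
The hands form a 59-degree angle at 43.45 minutes past 6:00.

Final answer: 43.45 minutes past 6:00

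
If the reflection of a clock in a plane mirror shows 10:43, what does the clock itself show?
Reflection across the vertical (12-6) axis maps a hand at angle A degrees to (360 - A) degrees, which sends a reading of T minutes past 12:00 to (720 - T) minutes past 12:00.
Mirror reads 10:43 = 643 minutes past 12:00.
Actual time: (720 - 643) mod 720 = 77 minutes = 1:17.

Final answer: 1:17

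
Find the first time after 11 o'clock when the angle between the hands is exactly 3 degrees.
At t minutes past 11:00, the hour hand is at 30 x 11 + 0.5t degrees and the minute hand is at 6t degrees.
The smaller angle between them is 3 degrees when |30H - 5.5t| = 3 or |30H - 5.5t| = 357.
With H = 11, solve 30 x 11 - 5.5t = +/- target for each target:
  t = (30 x 11 - 3) / 5.5 = 59.45
  t = (30 x 11 + 3) / 5.5 = 60.55 (outside (0, 60))
  t = (30 x 11 - 357) / 5.5 = -4.91 (outside (0, 60))
  t = (30 x 11 + 357) / 5.5 = 124.91 (outside (0, 60))
Valid solutions in (0, 60): {59.45} minutes.
The first occurrence is t = 59.45 minutes.
The hands form a 3-degree angle at 59.45 minutes past 11:00.

Final answer: 59.45 minutes past 11:00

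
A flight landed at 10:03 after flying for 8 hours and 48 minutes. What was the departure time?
Starting time: 10:03 = 603 total minutes past 12:00
Subtracting: 8 hours and 48 minutes = 528 minutes
603 - 528 = 75 minutes
= 1 hour and 15 minutes past 12:00 = 1:15

Final answer: 1:15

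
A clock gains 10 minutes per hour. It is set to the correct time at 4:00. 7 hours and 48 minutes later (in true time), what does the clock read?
For every 60 true minutes, the faulty clock advances 60 + 10 = 70 minutes.
True elapsed: 7 hours and 48 minutes = 468 minutes.
Faulty clock advances: 468 x 70/60 = 546 minutes (drift: 78 minutes ahead).
Shown time: 4:00 + 546 minutes = 1:06.

Final answer: 1:06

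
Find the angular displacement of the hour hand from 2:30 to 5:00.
The hour hand moves 0.5 degrees per minute.
Time elapsed: 5:00 - 2:30 = 150 minutes
Angular displacement: 150 x 0.5 = 75 degrees

Final answer: 75 degrees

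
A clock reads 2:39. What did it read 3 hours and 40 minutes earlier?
Starting time: 2:39 = 159 total minutes past 12:00
Subtracting: 3 hours and 40 minutes = 220 minutes
159 - 220 = -61 (negative, add 12 hours = 720) = 659 minutes
= 10 hours and 59 minutes past 12:00 = 10:59

Final answer: 10:59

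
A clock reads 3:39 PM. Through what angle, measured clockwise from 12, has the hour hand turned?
The hour hand moves 30 degrees per hour and 0.5 degrees per minute.
At 3:39: (3) x 30 + 39 x 0.5 = 90 + 19.5 = 109.5 degrees

Final answer: 109.5 degrees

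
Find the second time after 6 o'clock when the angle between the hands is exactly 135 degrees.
At t minutes past 6:00, the hour hand is at 30 x 6 + 0.5t degrees and the minute hand is at 6t degrees.
The smaller angle between them is 135 degrees when |30H - 5.5t| = 135 or |30H - 5.5t| = 225.
With H = 6, solve 30 x 6 - 5.5t = +/- target for each target:
  t = (30 x 6 - 135) / 5.5 = 8.18
  t = (30 x 6 + 135) / 5.5 = 57.27
  t = (30 x 6 - 225) / 5.5 = -8.18 (outside (0, 60))
  t = (30 x 6 + 225) / 5.5 = 73.64 (outside (0, 60))
Valid solutions in (0, 60): {8.18, 57.27} minutes.
The second occurrence is t = 57.27 minutes.
The hands form a 135-degree angle at 57.27 minutes past 6:00.

Final answer: 57.27 minutes past 6:00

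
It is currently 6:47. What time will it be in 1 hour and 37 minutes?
Starting time: 6:47
Adding 37 minutes to 47 minutes: 47 + 37 = 84 minutes = 1 hour and 24 minutes
Adding 1 hour: 6 + 1 + 1 (carry) = 8
Final time: 8:24

Final answer: 8:24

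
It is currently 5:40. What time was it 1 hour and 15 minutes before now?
Starting time: 5:40 = 340 total minutes past 12:00
Subtracting: 1 hour and 15 minutes = 75 minutes
340 - 75 = 265 minutes
= 4 hours and 25 minutes past 12:00 = 4:25

Final answer: 4:25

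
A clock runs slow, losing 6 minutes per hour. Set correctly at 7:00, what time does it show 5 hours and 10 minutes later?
For every 60 true minutes, the faulty clock advances 60 - 6 = 54 minutes.
True elapsed: 5 hours and 10 minutes = 310 minutes.
Faulty clock advances: 310 x 54/60 = 279 minutes (drift: 31 minutes behind).
Shown time: 7:00 + 279 minutes = 11:39.

Final answer: 11:39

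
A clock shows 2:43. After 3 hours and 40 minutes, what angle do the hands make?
First find the time 3 hours and 40 minutes after 2:43.
Total minutes: 2 x 60 + 43 + 3 x 60 + 40 = 383.
383 mod 720 = 383 minutes = 6:23.
Now compute the angle at 6:23:
Hour hand: 6 x 30 + 23 x 0.5 = 191.5 degrees
Minute hand: 23 x 6 = 138 degrees
Difference: |191.5 - 138| = 53.5 degrees
The angle is 53.5 degrees

Final answer: 53.5 degrees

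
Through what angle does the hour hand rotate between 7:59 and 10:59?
The hour hand moves 0.5 degrees per minute.
Time elapsed: 10:59 - 7:59 = 180 minutes
Angular displacement: 180 x 0.5 = 90 degrees

Final answer: 90 degrees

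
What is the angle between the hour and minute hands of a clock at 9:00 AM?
Hour hand position: 9 x 30 + 0 x 0.5 = 270 degrees
Minute hand position: 0 x 6 = 0 degrees
Difference: |270 - 0| = 270 degrees
Since 270 > 180, the smaller angle is 360 - 270 = 90 degrees

Final answer: 90 degrees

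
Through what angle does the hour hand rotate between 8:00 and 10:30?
The hour hand moves 0.5 degrees per minute.
Time elapsed: 10:30 - 8:00 = 150 minutes
Angular displacement: 150 x 0.5 = 75 degrees

Final answer: 75 degrees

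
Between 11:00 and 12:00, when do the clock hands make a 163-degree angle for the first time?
At t minutes past 11:00, the hour hand is at 30 x 11 + 0.5t degrees and the minute hand is at 6t degrees.
The smaller angle between them is 163 degrees when |30H - 5.5t| = 163 or |30H - 5.5t| = 197.
With H = 11, solve 30 x 11 - 5.5t = +/- target for each target:
  t = (30 x 11 - 163) / 5.5 = 30.36
  t = (30 x 11 + 163) / 5.5 = 89.64 (outside (0, 60))
  t = (30 x 11 - 197) / 5.5 = 24.18
  t = (30 x 11 + 197) / 5.5 = 95.82 (outside (0, 60))
Valid solutions in (0, 60): {24.18, 30.36} minutes.
The first occurrence is t = 24.18 minutes.
The hands form a 163-degree angle at 24.18 minutes past 11:00.

Final answer: 24.18 minutes past 11:00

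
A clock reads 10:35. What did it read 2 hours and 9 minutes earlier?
Starting time: 10:35 = 635 total minutes past 12:00
Subtracting: 2 hours and 9 minutes = 129 minutes
635 - 129 = 506 minutes
= 8 hours and 26 minutes past 12:00 = 8:26

Final answer: 8:26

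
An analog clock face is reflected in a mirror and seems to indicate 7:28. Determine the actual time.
Reflection across the vertical (12-6) axis maps a hand at angle A degrees to (360 - A) degrees, which sends a reading of T minutes past 12:00 to (720 - T) minutes past 12:00.
Mirror reads 7:28 = 448 minutes past 12:00.
Actual time: (720 - 448) mod 720 = 272 minutes = 4:32.

Final answer: 4:32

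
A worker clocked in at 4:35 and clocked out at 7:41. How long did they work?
From 4:35 to 7:41:
(7 x 60 + 41) - (4 x 60 + 35) = 461 - 275 = 186 minutes
= 3 hours and 6 minutes

Final answer: 3 hours and 6 minutes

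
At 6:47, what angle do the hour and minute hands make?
Hour hand position: 6 x 30 + 47 x 0.5 = 203.5 degrees
Minute hand position: 47 x 6 = 282 degrees
Difference: |203.5 - 282| = 78.5 degrees
The angle between the hands is 78.5 degrees

Final answer: 78.5 degrees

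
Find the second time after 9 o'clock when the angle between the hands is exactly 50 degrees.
At t minutes past 9:00, the hour hand is at 30 x 9 + 0.5t degrees and the minute hand is at 6t degrees.
The smaller angle between them is 50 degrees when |30H - 5.5t| = 50 or |30H - 5.5t| = 310.
With H = 9, solve 30 x 9 - 5.5t = +/- target for each target:
  t = (30 x 9 - 50) / 5.5 = 40
  t = (30 x 9 + 50) / 5.5 = 58.18
  t = (30 x 9 - 310) / 5.5 = -7.27 (outside (0, 60))
  t = (30 x 9 + 310) / 5.5 = 105.45 (outside (0, 60))
Valid solutions in (0, 60): {40, 58.18} minutes.
The second occurrence is t = 58.18 minutes.
The hands form a 50-degree angle at 58.18 minutes past 9:00.

Final answer: 58.18 minutes past 9:00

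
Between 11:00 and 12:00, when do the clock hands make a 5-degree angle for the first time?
At t minutes past 11:00, the hour hand is at 30 x 11 + 0.5t degrees and the minute hand is at 6t degrees.
The smaller angle between them is 5 degrees when |30H - 5.5t| = 5 or |30H - 5.5t| = 355.
With H = 11, solve 30 x 11 - 5.5t = +/- target for each target:
  t = (30 x 11 - 5) / 5.5 = 59.09
  t = (30 x 11 + 5) / 5.5 = 60.91 (outside (0, 60))
  t = (30 x 11 - 355) / 5.5 = -4.55 (outside (0, 60))
  t = (30 x 11 + 355) / 5.5 = 124.55 (outside (0, 60))
Valid solutions in (0, 60): {59.09} minutes.
The first occurrence is t = 59.09 minutes.
The hands form a 5-degree angle at 59.09 minutes past 11:00.

Final answer: 59.09 minutes past 11:00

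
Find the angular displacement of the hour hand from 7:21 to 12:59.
The hour hand moves 0.5 degrees per minute.
Time elapsed: 12:59 - 7:21 = 338 minutes
Angular displacement: 338 x 0.5 = 169 degrees

Final answer: 169 degrees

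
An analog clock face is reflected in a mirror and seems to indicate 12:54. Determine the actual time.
Reflection across the vertical (12-6) axis maps a hand at angle A degrees to (360 - A) degrees, which sends a reading of T minutes past 12:00 to (720 - T) minutes past 12:00.
Mirror reads 12:54 = 54 minutes past 12:00.
Actual time: (720 - 54) mod 720 = 666 minutes = 11:06.

Final answer: 11:06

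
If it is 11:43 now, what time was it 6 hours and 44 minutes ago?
Starting time: 11:43 = 703 total minutes past 12:00
Subtracting: 6 hours and 44 minutes = 404 minutes
703 - 404 = 299 minutes
= 4 hours and 59 minutes past 12:00 = 4:59

Final answer: 4:59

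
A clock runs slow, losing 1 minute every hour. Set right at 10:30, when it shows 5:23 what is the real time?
For every 60 true minutes, the faulty clock advances 59 minutes, so 1 faulty-clock minute corresponds to 60/59 true minutes.
From 10:30 to 5:23 on the faulty dial is 413 minutes.
True elapsed: 413 x 60/59 = 420 minutes = 7 hours.
True time: 10:30 + 7 hours = 5:30.

Final answer: 5:30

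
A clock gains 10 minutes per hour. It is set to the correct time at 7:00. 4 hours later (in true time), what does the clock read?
For every 60 true minutes, the faulty clock advances 60 + 10 = 70 minutes.
True elapsed: 4 hours = 240 minutes.
Faulty clock advances: 240 x 70/60 = 280 minutes (drift: 40 minutes ahead).
Shown time: 7:00 + 280 minutes = 11:40.

Final answer: 11:40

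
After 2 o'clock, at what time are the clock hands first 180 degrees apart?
For hands to be 180 degrees apart: |30H - 5.5t| = 180
With H = 2: t = (30 x 2 + 180)/5.5 = 43.64 or t = (30 x 2 - 180)/5.5 = -21.82
First valid solution (0 < t < 60): t = 43.64 minutes
The hands are opposite at 43.64 minutes past 2:00.

Final answer: 43.64 minutes past 2:00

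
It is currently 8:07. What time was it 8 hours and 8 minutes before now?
Starting time: 8:07 = 487 total minutes past 12:00
Subtracting: 8 hours and 8 minutes = 488 minutes
487 - 488 = -1 (negative, add 12 hours = 720) = 719 minutes
= 11 hours and 59 minutes past 12:00 = 11:59

Final answer: 11:59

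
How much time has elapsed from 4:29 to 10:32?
From 4:29 to 10:32:
(10 x 60 + 32) - (4 x 60 + 29) = 632 - 269 = 363 minutes
= 6 hours and 3 minutes

Final answer: 6 hours and 3 minutes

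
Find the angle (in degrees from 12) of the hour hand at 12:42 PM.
The hour hand moves 30 degrees per hour and 0.5 degrees per minute.
At 12:42: (0) x 30 + 42 x 0.5 = 0 + 21 = 21 degrees

Final answer: 21 degrees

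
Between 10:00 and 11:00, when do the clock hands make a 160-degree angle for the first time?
At t minutes past 10:00, the hour hand is at 30 x 10 + 0.5t degrees and the minute hand is at 6t degrees.
The smaller angle between them is 160 degrees when |30H - 5.5t| = 160 or |30H - 5.5t| = 200.
With H = 10, solve 30 x 10 - 5.5t = +/- target for each target:
  t = (30 x 10 - 160) / 5.5 = 25.45
  t = (30 x 10 + 160) / 5.5 = 83.64 (outside (0, 60))
  t = (30 x 10 - 200) / 5.5 = 18.18
  t = (30 x 10 + 200) / 5.5 = 90.91 (outside (0, 60))
Valid solutions in (0, 60): {18.18, 25.45} minutes.
The first occurrence is t = 18.18 minutes.
The hands form a 160-degree angle at 18.18 minutes past 10:00.

Final answer: 18.18 minutes past 10:00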